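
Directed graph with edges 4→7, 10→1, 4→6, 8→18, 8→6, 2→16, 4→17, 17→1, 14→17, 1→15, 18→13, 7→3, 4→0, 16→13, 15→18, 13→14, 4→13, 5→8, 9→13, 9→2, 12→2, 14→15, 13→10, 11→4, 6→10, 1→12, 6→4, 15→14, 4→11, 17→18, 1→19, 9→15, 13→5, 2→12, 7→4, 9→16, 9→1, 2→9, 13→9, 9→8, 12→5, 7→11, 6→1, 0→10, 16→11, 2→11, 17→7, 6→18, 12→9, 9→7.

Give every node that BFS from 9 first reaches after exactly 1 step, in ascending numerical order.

1, 2, 7, 8, 13, 15, 16

Level 0: 9
Level 1: 1, 2, 7, 8, 13, 15, 16
Level 2: 3, 4, 5, 6, 10, 11, 12, 14, 18, 19
Level 3: 0, 17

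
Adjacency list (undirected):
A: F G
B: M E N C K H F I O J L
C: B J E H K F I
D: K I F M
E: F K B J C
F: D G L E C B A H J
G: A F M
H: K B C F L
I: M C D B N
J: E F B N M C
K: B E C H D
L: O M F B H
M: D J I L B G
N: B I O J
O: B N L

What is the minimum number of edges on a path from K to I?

Level 0: K
Level 1: B, C, D, E, H
Level 2: F, I, J, L, M, N, O
Level 3: A, G
I first appears at level 2.

2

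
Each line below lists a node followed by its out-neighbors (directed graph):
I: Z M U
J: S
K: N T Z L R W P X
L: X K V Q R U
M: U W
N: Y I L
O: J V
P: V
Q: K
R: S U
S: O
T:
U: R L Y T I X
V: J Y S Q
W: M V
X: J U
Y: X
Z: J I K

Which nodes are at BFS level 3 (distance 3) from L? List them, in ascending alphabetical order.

Level 0: L
Level 1: K, Q, R, U, V, X
Level 2: I, J, N, P, S, T, W, Y, Z
Level 3: M, O

M, O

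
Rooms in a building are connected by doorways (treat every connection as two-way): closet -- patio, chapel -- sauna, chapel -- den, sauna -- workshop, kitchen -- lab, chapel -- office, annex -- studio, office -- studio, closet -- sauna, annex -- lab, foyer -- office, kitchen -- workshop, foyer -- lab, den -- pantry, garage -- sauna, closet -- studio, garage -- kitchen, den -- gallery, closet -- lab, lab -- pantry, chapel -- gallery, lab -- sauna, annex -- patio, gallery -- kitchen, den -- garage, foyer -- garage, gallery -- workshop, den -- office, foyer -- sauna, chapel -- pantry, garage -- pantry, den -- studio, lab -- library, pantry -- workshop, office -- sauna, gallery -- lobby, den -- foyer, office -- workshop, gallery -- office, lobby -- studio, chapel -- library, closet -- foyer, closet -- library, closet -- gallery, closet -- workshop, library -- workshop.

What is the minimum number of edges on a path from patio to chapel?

Level 0: patio
Level 1: annex, closet
Level 2: foyer, gallery, lab, library, sauna, studio, workshop
Level 3: chapel, den, garage, kitchen, lobby, office, pantry
chapel first appears at level 3.

3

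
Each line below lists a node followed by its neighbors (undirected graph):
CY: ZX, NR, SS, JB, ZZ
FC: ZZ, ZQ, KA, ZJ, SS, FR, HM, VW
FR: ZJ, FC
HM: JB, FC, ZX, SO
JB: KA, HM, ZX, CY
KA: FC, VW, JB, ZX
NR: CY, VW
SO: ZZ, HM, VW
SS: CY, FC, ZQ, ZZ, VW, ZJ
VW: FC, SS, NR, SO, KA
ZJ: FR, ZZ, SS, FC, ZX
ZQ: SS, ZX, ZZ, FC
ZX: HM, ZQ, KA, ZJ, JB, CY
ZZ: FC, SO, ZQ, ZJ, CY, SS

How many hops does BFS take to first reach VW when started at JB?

Level 0: JB
Level 1: CY, HM, KA, ZX
Level 2: FC, NR, SO, SS, VW, ZJ, ZQ, ZZ
Level 3: FR
VW first appears at level 2.

2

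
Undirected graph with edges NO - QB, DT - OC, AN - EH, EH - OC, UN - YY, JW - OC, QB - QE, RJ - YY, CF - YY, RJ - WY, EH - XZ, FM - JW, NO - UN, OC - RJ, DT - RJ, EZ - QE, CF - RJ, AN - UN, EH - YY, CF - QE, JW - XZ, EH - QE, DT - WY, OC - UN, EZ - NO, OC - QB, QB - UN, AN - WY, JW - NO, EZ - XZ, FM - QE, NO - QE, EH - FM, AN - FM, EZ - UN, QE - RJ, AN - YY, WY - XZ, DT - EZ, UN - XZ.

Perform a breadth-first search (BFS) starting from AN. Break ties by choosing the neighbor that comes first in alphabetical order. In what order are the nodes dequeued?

Visit AN; enqueue EH, FM, UN, WY, YY → queue [EH, FM, UN, WY, YY]
Visit EH; enqueue OC, QE, XZ → queue [FM, UN, WY, YY, OC, QE, XZ]
Visit FM; enqueue JW → queue [UN, WY, YY, OC, QE, XZ, JW]
Visit UN; enqueue EZ, NO, QB → queue [WY, YY, OC, QE, XZ, JW, EZ, NO, QB]
Visit WY; enqueue DT, RJ → queue [YY, OC, QE, XZ, JW, EZ, NO, QB, DT, RJ]
Visit YY; enqueue CF → queue [OC, QE, XZ, JW, EZ, NO, QB, DT, RJ, CF]
Visit OC → queue [QE, XZ, JW, EZ, NO, QB, DT, RJ, CF]
Visit QE → queue [XZ, JW, EZ, NO, QB, DT, RJ, CF]
Visit XZ → queue [JW, EZ, NO, QB, DT, RJ, CF]
Visit JW → queue [EZ, NO, QB, DT, RJ, CF]
Visit EZ → queue [NO, QB, DT, RJ, CF]
Visit NO → queue [QB, DT, RJ, CF]
Visit QB → queue [DT, RJ, CF]
Visit DT → queue [RJ, CF]
Visit RJ → queue [CF]
Visit CF → queue []

AN, EH, FM, UN, WY, YY, OC, QE, XZ, JW, EZ, NO, QB, DT, RJ, CF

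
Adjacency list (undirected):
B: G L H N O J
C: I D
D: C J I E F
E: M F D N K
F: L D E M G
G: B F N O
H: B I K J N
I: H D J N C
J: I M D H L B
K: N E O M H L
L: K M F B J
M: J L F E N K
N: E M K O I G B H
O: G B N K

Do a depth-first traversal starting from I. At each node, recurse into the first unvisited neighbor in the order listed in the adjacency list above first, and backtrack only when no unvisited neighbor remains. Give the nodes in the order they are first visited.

Visit I
I → H
H → B
B → G
G → F
F → L
L → K
K → N
N → E
E → M
M → J
J → D
D → C
N → O

I, H, B, G, F, L, K, N, E, M, J, D, C, O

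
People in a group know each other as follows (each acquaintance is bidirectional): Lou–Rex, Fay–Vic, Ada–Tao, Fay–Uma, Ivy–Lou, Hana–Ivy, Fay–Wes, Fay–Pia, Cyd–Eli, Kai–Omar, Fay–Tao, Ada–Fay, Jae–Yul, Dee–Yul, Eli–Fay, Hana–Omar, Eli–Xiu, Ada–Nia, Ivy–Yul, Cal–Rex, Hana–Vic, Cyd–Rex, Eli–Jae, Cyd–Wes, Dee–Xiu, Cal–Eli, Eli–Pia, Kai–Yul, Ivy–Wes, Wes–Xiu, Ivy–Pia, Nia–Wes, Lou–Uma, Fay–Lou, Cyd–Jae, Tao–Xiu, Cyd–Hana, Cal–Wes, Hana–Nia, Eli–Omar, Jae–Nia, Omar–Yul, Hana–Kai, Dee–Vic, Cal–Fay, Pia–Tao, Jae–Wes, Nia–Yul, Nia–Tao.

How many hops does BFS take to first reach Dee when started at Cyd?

3

Level 0: Cyd
Level 1: Eli, Hana, Jae, Rex, Wes
Level 2: Cal, Fay, Ivy, Kai, Lou, Nia, Omar, Pia, Vic, Xiu, Yul
Level 3: Ada, Dee, Tao, Uma
Dee first appears at level 3.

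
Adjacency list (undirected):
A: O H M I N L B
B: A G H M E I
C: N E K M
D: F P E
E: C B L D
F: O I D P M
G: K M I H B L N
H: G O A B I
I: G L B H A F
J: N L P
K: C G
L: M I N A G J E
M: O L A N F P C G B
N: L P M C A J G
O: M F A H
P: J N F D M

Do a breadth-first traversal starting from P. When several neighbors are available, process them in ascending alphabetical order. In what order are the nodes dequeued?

Visit P; enqueue D, F, J, M, N → queue [D, F, J, M, N]
Visit D; enqueue E → queue [F, J, M, N, E]
Visit F; enqueue I, O → queue [J, M, N, E, I, O]
Visit J; enqueue L → queue [M, N, E, I, O, L]
Visit M; enqueue A, B, C, G → queue [N, E, I, O, L, A, B, C, G]
Visit N → queue [E, I, O, L, A, B, C, G]
Visit E → queue [I, O, L, A, B, C, G]
Visit I; enqueue H → queue [O, L, A, B, C, G, H]
Visit O → queue [L, A, B, C, G, H]
Visit L → queue [A, B, C, G, H]
Visit A → queue [B, C, G, H]
Visit B → queue [C, G, H]
Visit C; enqueue K → queue [G, H, K]
Visit G → queue [H, K]
Visit H → queue [K]
Visit K → queue []

P -> D -> F -> J -> M -> N -> E -> I -> O -> L -> A -> B -> C -> G -> H -> K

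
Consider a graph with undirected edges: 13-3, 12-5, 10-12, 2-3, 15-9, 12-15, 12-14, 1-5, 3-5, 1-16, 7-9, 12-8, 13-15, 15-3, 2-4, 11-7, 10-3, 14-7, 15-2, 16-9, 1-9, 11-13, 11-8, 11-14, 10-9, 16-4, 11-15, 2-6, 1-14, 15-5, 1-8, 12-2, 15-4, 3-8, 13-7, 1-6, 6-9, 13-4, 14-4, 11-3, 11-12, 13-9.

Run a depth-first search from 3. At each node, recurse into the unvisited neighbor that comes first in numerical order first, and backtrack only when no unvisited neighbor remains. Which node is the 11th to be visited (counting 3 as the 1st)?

Visit 3
3 → 2
2 → 4
4 → 13
13 → 7
7 → 9
9 → 1
1 → 5
5 → 12
12 → 8
8 → 11
11 → 14
11 → 15
12 → 10
1 → 6
1 → 16

Visit order: 3, 2, 4, 13, 7, 9, 1, 5, 12, 8, 11, 14, 15, 10, 6, 16

11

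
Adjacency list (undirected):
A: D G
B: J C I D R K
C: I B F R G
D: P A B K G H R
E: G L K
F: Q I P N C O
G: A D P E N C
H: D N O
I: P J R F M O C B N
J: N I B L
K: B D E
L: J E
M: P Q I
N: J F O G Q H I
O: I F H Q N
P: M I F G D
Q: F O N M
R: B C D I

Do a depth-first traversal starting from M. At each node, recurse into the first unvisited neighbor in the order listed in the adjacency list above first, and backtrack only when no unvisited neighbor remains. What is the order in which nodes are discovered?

M, P, I, J, N, F, Q, O, H, D, A, G, E, L, K, B, C, R

Visit M
M → P
P → I
I → J
J → N
N → F
F → Q
Q → O
O → H
H → D
D → A
A → G
G → E
E → L
E → K
K → B
B → C
C → R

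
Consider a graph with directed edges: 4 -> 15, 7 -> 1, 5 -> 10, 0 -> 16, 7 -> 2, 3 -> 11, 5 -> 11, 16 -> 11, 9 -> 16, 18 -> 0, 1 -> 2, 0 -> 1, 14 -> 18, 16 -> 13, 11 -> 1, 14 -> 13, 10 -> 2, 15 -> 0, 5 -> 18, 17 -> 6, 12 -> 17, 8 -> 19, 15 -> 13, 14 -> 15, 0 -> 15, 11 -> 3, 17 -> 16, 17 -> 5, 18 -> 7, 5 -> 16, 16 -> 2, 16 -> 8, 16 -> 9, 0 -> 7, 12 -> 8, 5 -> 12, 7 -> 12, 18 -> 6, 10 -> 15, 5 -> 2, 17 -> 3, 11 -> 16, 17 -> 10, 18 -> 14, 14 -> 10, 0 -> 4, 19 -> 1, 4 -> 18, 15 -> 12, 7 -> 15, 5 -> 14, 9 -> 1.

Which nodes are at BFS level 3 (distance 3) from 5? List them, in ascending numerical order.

Level 0: 5
Level 1: 2, 10, 11, 12, 14, 16, 18
Level 2: 0, 1, 3, 6, 7, 8, 9, 13, 15, 17
Level 3: 4, 19

4, 19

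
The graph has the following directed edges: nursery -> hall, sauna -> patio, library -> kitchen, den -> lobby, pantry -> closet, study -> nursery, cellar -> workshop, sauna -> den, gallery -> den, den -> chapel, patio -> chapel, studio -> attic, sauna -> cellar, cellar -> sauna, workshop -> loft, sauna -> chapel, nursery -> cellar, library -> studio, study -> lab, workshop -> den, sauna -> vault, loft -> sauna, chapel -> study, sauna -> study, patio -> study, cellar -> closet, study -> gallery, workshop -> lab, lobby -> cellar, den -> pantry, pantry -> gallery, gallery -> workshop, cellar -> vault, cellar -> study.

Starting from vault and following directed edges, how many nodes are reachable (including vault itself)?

BFS from vault visits: vault
Reachable nodes: 1 of 20 total.

1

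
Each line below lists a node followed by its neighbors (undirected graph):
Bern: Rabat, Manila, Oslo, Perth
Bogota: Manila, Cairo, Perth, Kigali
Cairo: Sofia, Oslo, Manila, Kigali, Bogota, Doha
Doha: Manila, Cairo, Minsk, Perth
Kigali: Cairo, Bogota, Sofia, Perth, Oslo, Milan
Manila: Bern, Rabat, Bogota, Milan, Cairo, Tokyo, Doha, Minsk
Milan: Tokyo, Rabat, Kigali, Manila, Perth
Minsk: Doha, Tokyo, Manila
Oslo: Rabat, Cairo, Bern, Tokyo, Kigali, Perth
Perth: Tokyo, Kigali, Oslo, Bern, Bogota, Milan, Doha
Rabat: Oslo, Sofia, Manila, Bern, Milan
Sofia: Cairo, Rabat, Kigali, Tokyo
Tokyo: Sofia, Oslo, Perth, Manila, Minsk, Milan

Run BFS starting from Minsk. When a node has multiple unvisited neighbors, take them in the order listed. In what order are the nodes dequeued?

Visit Minsk; enqueue Doha, Tokyo, Manila → queue [Doha, Tokyo, Manila]
Visit Doha; enqueue Cairo, Perth → queue [Tokyo, Manila, Cairo, Perth]
Visit Tokyo; enqueue Sofia, Oslo, Milan → queue [Manila, Cairo, Perth, Sofia, Oslo, Milan]
Visit Manila; enqueue Bern, Rabat, Bogota → queue [Cairo, Perth, Sofia, Oslo, Milan, Bern, Rabat, Bogota]
Visit Cairo; enqueue Kigali → queue [Perth, Sofia, Oslo, Milan, Bern, Rabat, Bogota, Kigali]
Visit Perth → queue [Sofia, Oslo, Milan, Bern, Rabat, Bogota, Kigali]
Visit Sofia → queue [Oslo, Milan, Bern, Rabat, Bogota, Kigali]
Visit Oslo → queue [Milan, Bern, Rabat, Bogota, Kigali]
Visit Milan → queue [Bern, Rabat, Bogota, Kigali]
Visit Bern → queue [Rabat, Bogota, Kigali]
Visit Rabat → queue [Bogota, Kigali]
Visit Bogota → queue [Kigali]
Visit Kigali → queue []

Minsk → Doha → Tokyo → Manila → Cairo → Perth → Sofia → Oslo → Milan → Bern → Rabat → Bogota → Kigali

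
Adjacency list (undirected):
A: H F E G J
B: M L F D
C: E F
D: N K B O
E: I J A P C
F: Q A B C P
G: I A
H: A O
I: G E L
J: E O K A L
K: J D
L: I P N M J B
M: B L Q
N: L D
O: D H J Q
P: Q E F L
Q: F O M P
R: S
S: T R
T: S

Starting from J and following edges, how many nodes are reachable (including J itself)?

BFS from J visits: J, E, O, K, A, L, I, P, C, D, H, Q, F, G, N, M, B
Reachable nodes: 17 of 20 total.

17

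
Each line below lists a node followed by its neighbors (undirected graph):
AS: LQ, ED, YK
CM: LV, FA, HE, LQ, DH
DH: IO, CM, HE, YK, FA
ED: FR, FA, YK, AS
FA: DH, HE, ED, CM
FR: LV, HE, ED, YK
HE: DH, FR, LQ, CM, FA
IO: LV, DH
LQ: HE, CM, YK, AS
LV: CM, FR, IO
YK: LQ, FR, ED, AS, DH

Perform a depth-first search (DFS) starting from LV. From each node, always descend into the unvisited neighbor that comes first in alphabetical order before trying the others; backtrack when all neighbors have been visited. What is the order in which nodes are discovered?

LV → CM → DH → FA → ED → AS → LQ → HE → FR → YK → IO

Visit LV
LV → CM
CM → DH
DH → FA
FA → ED
ED → AS
AS → LQ
LQ → HE
HE → FR
FR → YK
DH → IO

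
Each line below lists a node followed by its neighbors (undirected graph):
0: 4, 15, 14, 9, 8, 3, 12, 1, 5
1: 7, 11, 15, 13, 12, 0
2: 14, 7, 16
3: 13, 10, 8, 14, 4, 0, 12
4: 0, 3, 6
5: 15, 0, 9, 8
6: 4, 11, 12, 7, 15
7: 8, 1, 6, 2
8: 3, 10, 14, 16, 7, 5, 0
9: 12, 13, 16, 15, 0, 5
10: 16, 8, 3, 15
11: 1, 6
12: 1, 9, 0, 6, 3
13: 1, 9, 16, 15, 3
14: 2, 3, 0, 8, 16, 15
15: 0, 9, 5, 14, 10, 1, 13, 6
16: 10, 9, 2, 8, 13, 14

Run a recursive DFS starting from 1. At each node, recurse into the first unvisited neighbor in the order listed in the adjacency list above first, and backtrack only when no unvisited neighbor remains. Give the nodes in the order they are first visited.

1 7 8 3 13 9 12 0 4 6 11 15 5 14 2 16 10

Visit 1
1 → 7
7 → 8
8 → 3
3 → 13
13 → 9
9 → 12
12 → 0
0 → 4
4 → 6
6 → 11
6 → 15
15 → 5
15 → 14
14 → 2
2 → 16
16 → 10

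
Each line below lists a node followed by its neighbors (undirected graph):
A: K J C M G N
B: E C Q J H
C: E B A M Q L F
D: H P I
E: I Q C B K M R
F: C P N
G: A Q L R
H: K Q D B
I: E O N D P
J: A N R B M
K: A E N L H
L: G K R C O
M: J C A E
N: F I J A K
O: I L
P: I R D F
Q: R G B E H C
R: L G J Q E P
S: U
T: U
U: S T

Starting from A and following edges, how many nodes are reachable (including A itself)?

18

BFS from A visits: A, N, M, K, J, G, C, I, F, E, L, H, R, B, Q, P, O, D
Reachable nodes: 18 of 21 total.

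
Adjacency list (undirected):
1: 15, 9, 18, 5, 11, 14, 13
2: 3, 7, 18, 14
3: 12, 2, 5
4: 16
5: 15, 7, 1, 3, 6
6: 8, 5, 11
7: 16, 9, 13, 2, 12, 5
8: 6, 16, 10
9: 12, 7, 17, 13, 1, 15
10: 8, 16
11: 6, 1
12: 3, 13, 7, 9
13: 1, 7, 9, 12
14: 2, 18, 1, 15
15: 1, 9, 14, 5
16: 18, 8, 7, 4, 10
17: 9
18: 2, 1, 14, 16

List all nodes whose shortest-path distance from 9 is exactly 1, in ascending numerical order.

Level 0: 9
Level 1: 1, 7, 12, 13, 15, 17
Level 2: 2, 3, 5, 11, 14, 16, 18
Level 3: 4, 6, 8, 10

1, 7, 12, 13, 15, 17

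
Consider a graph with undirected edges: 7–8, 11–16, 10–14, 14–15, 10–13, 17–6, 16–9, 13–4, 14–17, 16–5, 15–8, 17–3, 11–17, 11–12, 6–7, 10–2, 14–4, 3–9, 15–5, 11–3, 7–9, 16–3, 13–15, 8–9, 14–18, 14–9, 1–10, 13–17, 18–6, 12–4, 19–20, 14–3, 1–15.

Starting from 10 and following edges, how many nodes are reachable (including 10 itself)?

BFS from 10 visits: 10, 14, 13, 2, 1, 18, 17, 15, 9, 4, 3, 6, 11, 8, 5, 16, 7, 12
Reachable nodes: 18 of 20 total.

18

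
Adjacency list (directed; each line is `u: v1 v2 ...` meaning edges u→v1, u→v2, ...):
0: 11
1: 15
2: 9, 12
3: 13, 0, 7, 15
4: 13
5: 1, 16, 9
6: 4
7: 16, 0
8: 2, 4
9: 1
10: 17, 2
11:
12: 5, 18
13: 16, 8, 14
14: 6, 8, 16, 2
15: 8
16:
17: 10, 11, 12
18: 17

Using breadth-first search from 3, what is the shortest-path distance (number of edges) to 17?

Level 0: 3
Level 1: 0, 7, 13, 15
Level 2: 8, 11, 14, 16
Level 3: 2, 4, 6
Level 4: 9, 12
Level 5: 1, 5, 18
Level 6: 17
Level 7: 10
17 first appears at level 6.

6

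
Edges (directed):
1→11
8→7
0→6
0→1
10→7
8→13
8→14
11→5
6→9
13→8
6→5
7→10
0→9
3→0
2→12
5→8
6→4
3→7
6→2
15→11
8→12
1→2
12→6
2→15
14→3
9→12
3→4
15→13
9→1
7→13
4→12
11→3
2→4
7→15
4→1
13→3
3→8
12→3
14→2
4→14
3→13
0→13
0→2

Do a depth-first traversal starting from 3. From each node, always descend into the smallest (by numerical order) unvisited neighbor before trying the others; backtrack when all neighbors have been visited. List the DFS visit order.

3 -> 0 -> 1 -> 2 -> 4 -> 12 -> 6 -> 5 -> 8 -> 7 -> 10 -> 13 -> 15 -> 11 -> 14 -> 9

Visit 3
3 → 0
0 → 1
1 → 2
2 → 4
4 → 12
12 → 6
6 → 5
5 → 8
8 → 7
7 → 10
7 → 13
7 → 15
15 → 11
8 → 14
6 → 9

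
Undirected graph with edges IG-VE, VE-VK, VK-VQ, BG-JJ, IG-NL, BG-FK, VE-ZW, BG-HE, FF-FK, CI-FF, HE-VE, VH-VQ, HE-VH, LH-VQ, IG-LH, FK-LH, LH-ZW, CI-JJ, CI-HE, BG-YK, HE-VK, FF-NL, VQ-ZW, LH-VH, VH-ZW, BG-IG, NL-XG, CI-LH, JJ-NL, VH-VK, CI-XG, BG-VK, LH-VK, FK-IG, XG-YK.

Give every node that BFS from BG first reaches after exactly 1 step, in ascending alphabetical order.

FK, HE, IG, JJ, VK, YK

Level 0: BG
Level 1: FK, HE, IG, JJ, VK, YK
Level 2: CI, FF, LH, NL, VE, VH, VQ, XG
Level 3: ZW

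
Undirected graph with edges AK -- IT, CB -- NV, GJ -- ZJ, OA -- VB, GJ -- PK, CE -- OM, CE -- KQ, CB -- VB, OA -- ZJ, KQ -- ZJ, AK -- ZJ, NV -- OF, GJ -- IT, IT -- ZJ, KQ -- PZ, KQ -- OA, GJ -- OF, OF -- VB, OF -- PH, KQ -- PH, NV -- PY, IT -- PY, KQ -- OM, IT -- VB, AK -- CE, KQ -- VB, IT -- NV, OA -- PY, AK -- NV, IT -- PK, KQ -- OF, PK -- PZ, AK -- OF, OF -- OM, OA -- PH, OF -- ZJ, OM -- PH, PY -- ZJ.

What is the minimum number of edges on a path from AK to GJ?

2

Level 0: AK
Level 1: CE, IT, NV, OF, ZJ
Level 2: CB, GJ, KQ, OA, OM, PH, PK, PY, VB
Level 3: PZ
GJ first appears at level 2.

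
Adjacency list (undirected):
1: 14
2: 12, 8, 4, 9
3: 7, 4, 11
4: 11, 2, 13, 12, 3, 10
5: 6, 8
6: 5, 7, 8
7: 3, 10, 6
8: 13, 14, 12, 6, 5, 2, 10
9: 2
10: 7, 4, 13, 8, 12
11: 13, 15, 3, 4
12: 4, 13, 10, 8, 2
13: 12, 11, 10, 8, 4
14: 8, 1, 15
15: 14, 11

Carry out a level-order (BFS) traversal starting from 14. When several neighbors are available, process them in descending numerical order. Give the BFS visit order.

Visit 14; enqueue 15, 8, 1 → queue [15, 8, 1]
Visit 15; enqueue 11 → queue [8, 1, 11]
Visit 8; enqueue 13, 12, 10, 6, 5, 2 → queue [1, 11, 13, 12, 10, 6, 5, 2]
Visit 1 → queue [11, 13, 12, 10, 6, 5, 2]
Visit 11; enqueue 4, 3 → queue [13, 12, 10, 6, 5, 2, 4, 3]
Visit 13 → queue [12, 10, 6, 5, 2, 4, 3]
Visit 12 → queue [10, 6, 5, 2, 4, 3]
Visit 10; enqueue 7 → queue [6, 5, 2, 4, 3, 7]
Visit 6 → queue [5, 2, 4, 3, 7]
Visit 5 → queue [2, 4, 3, 7]
Visit 2; enqueue 9 → queue [4, 3, 7, 9]
Visit 4 → queue [3, 7, 9]
Visit 3 → queue [7, 9]
Visit 7 → queue [9]
Visit 9 → queue []

14 → 15 → 8 → 1 → 11 → 13 → 12 → 10 → 6 → 5 → 2 → 4 → 3 → 7 → 9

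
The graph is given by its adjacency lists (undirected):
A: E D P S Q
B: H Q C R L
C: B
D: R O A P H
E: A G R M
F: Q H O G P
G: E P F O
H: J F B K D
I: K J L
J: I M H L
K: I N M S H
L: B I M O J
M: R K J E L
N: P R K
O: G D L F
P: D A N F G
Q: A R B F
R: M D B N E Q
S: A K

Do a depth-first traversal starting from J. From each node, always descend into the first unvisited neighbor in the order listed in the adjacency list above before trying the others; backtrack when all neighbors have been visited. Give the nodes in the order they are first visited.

J I K N P D R M E A S Q B H F O G L C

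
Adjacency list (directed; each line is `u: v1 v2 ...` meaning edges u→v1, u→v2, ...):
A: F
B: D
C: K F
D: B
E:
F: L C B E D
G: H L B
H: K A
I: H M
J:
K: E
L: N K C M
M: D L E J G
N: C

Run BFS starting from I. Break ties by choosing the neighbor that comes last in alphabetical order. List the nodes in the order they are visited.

I, M, H, L, J, G, E, D, K, A, N, C, B, F

Visit I; enqueue M, H → queue [M, H]
Visit M; enqueue L, J, G, E, D → queue [H, L, J, G, E, D]
Visit H; enqueue K, A → queue [L, J, G, E, D, K, A]
Visit L; enqueue N, C → queue [J, G, E, D, K, A, N, C]
Visit J → queue [G, E, D, K, A, N, C]
Visit G; enqueue B → queue [E, D, K, A, N, C, B]
Visit E → queue [D, K, A, N, C, B]
Visit D → queue [K, A, N, C, B]
Visit K → queue [A, N, C, B]
Visit A; enqueue F → queue [N, C, B, F]
Visit N → queue [C, B, F]
Visit C → queue [B, F]
Visit B → queue [F]
Visit F → queue []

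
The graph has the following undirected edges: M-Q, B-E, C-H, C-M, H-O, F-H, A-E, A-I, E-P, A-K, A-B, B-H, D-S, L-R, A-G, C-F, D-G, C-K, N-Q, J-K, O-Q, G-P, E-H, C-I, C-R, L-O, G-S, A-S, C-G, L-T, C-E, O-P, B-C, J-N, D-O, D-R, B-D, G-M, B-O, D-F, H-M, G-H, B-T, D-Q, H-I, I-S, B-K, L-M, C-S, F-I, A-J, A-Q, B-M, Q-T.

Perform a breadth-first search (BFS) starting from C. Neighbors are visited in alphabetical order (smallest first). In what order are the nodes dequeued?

Visit C; enqueue B, E, F, G, H, I, K, M, R, S → queue [B, E, F, G, H, I, K, M, R, S]
Visit B; enqueue A, D, O, T → queue [E, F, G, H, I, K, M, R, S, A, D, O, T]
Visit E; enqueue P → queue [F, G, H, I, K, M, R, S, A, D, O, T, P]
Visit F → queue [G, H, I, K, M, R, S, A, D, O, T, P]
Visit G → queue [H, I, K, M, R, S, A, D, O, T, P]
Visit H → queue [I, K, M, R, S, A, D, O, T, P]
Visit I → queue [K, M, R, S, A, D, O, T, P]
Visit K; enqueue J → queue [M, R, S, A, D, O, T, P, J]
Visit M; enqueue L, Q → queue [R, S, A, D, O, T, P, J, L, Q]
Visit R → queue [S, A, D, O, T, P, J, L, Q]
Visit S → queue [A, D, O, T, P, J, L, Q]
Visit A → queue [D, O, T, P, J, L, Q]
Visit D → queue [O, T, P, J, L, Q]
Visit O → queue [T, P, J, L, Q]
Visit T → queue [P, J, L, Q]
Visit P → queue [J, L, Q]
Visit J; enqueue N → queue [L, Q, N]
Visit L → queue [Q, N]
Visit Q → queue [N]
Visit N → queue []

C -> B -> E -> F -> G -> H -> I -> K -> M -> R -> S -> A -> D -> O -> T -> P -> J -> L -> Q -> N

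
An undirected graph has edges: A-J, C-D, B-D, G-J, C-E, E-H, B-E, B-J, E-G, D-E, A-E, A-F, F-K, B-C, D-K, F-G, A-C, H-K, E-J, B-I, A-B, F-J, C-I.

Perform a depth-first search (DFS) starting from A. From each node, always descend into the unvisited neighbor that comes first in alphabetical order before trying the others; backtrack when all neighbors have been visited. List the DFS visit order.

A → B → C → D → E → G → F → J → K → H → I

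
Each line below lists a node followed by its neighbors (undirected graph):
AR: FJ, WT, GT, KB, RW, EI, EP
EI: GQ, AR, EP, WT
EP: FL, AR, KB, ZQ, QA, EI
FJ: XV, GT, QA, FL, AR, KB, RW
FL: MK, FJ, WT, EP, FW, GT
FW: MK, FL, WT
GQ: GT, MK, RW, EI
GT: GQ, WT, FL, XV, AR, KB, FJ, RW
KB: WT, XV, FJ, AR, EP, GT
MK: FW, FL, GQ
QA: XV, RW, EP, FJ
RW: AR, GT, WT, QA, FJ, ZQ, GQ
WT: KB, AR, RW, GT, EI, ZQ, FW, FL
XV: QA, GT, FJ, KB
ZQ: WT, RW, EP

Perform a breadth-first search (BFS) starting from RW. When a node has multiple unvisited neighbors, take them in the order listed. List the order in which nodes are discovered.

RW → AR → GT → WT → QA → FJ → ZQ → GQ → KB → EI → EP → FL → XV → FW → MK

Visit RW; enqueue AR, GT, WT, QA, FJ, ZQ, GQ → queue [AR, GT, WT, QA, FJ, ZQ, GQ]
Visit AR; enqueue KB, EI, EP → queue [GT, WT, QA, FJ, ZQ, GQ, KB, EI, EP]
Visit GT; enqueue FL, XV → queue [WT, QA, FJ, ZQ, GQ, KB, EI, EP, FL, XV]
Visit WT; enqueue FW → queue [QA, FJ, ZQ, GQ, KB, EI, EP, FL, XV, FW]
Visit QA → queue [FJ, ZQ, GQ, KB, EI, EP, FL, XV, FW]
Visit FJ → queue [ZQ, GQ, KB, EI, EP, FL, XV, FW]
Visit ZQ → queue [GQ, KB, EI, EP, FL, XV, FW]
Visit GQ; enqueue MK → queue [KB, EI, EP, FL, XV, FW, MK]
Visit KB → queue [EI, EP, FL, XV, FW, MK]
Visit EI → queue [EP, FL, XV, FW, MK]
Visit EP → queue [FL, XV, FW, MK]
Visit FL → queue [XV, FW, MK]
Visit XV → queue [FW, MK]
Visit FW → queue [MK]
Visit MK → queue []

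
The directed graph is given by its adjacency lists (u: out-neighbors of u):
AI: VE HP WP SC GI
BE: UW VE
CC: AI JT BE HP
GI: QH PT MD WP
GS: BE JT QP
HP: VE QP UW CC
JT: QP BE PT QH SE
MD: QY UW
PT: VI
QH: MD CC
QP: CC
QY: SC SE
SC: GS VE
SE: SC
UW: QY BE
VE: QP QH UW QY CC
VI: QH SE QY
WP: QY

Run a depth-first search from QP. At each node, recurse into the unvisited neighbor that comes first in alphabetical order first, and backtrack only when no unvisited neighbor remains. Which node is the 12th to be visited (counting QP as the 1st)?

QH

Visit QP
QP → CC
CC → AI
AI → GI
GI → MD
MD → QY
QY → SC
SC → GS
GS → BE
BE → UW
BE → VE
VE → QH
GS → JT
JT → PT
PT → VI
VI → SE
GI → WP
AI → HP

Visit order: QP, CC, AI, GI, MD, QY, SC, GS, BE, UW, VE, QH, JT, PT, VI, SE, WP, HP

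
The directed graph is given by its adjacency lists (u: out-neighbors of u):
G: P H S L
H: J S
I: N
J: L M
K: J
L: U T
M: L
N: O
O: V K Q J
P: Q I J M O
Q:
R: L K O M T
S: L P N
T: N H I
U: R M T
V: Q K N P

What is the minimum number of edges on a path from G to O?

Level 0: G
Level 1: H, L, P, S
Level 2: I, J, M, N, O, Q, T, U
Level 3: K, R, V
O first appears at level 2.

2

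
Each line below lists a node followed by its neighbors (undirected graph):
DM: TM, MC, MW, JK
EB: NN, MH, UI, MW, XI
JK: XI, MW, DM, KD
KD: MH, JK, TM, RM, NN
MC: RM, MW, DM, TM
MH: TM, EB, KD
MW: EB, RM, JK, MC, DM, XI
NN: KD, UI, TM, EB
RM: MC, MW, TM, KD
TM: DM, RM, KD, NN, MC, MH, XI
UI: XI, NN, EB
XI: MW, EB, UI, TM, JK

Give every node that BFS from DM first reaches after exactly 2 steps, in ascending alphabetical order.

EB, KD, MH, NN, RM, XI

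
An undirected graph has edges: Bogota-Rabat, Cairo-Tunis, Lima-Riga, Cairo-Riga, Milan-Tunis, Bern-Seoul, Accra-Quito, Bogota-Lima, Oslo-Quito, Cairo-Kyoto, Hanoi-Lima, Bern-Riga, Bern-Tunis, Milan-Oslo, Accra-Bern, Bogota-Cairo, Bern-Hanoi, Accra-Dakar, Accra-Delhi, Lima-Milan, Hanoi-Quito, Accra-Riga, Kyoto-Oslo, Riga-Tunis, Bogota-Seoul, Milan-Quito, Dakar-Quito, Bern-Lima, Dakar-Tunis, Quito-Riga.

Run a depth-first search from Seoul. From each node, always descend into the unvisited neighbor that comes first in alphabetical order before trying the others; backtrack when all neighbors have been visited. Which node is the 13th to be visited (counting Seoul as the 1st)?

Tunis

Visit Seoul
Seoul → Bern
Bern → Accra
Accra → Dakar
Dakar → Quito
Quito → Hanoi
Hanoi → Lima
Lima → Bogota
Bogota → Cairo
Cairo → Kyoto
Kyoto → Oslo
Oslo → Milan
Milan → Tunis
Tunis → Riga
Bogota → Rabat
Accra → Delhi

Visit order: Seoul, Bern, Accra, Dakar, Quito, Hanoi, Lima, Bogota, Cairo, Kyoto, Oslo, Milan, Tunis, Riga, Rabat, Delhi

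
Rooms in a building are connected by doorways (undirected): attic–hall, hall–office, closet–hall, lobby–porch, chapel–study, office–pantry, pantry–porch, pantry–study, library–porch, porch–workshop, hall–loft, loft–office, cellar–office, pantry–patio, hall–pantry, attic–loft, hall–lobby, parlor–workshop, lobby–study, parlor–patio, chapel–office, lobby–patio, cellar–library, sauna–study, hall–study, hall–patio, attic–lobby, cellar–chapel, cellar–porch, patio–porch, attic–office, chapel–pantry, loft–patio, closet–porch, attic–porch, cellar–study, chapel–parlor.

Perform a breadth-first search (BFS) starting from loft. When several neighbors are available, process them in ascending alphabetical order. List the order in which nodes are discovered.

loft attic hall office patio lobby porch closet pantry study cellar chapel parlor library workshop sauna

Visit loft; enqueue attic, hall, office, patio → queue [attic, hall, office, patio]
Visit attic; enqueue lobby, porch → queue [hall, office, patio, lobby, porch]
Visit hall; enqueue closet, pantry, study → queue [office, patio, lobby, porch, closet, pantry, study]
Visit office; enqueue cellar, chapel → queue [patio, lobby, porch, closet, pantry, study, cellar, chapel]
Visit patio; enqueue parlor → queue [lobby, porch, closet, pantry, study, cellar, chapel, parlor]
Visit lobby → queue [porch, closet, pantry, study, cellar, chapel, parlor]
Visit porch; enqueue library, workshop → queue [closet, pantry, study, cellar, chapel, parlor, library, workshop]
Visit closet → queue [pantry, study, cellar, chapel, parlor, library, workshop]
Visit pantry → queue [study, cellar, chapel, parlor, library, workshop]
Visit study; enqueue sauna → queue [cellar, chapel, parlor, library, workshop, sauna]
Visit cellar → queue [chapel, parlor, library, workshop, sauna]
Visit chapel → queue [parlor, library, workshop, sauna]
Visit parlor → queue [library, workshop, sauna]
Visit library → queue [workshop, sauna]
Visit workshop → queue [sauna]
Visit sauna → queue []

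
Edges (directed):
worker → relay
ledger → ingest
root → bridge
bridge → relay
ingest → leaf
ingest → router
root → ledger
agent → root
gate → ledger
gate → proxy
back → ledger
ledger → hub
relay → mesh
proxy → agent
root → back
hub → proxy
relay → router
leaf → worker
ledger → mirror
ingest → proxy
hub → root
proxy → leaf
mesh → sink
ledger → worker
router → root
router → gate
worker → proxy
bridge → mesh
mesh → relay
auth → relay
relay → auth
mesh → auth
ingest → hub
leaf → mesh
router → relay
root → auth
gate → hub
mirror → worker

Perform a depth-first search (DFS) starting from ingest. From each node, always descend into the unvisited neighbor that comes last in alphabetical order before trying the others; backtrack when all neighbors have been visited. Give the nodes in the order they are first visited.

Visit ingest
ingest → router
router → root
root → ledger
ledger → worker
worker → relay
relay → mesh
mesh → sink
mesh → auth
worker → proxy
proxy → leaf
proxy → agent
ledger → mirror
ledger → hub
root → bridge
root → back
router → gate

ingest -> router -> root -> ledger -> worker -> relay -> mesh -> sink -> auth -> proxy -> leaf -> agent -> mirror -> hub -> bridge -> back -> gate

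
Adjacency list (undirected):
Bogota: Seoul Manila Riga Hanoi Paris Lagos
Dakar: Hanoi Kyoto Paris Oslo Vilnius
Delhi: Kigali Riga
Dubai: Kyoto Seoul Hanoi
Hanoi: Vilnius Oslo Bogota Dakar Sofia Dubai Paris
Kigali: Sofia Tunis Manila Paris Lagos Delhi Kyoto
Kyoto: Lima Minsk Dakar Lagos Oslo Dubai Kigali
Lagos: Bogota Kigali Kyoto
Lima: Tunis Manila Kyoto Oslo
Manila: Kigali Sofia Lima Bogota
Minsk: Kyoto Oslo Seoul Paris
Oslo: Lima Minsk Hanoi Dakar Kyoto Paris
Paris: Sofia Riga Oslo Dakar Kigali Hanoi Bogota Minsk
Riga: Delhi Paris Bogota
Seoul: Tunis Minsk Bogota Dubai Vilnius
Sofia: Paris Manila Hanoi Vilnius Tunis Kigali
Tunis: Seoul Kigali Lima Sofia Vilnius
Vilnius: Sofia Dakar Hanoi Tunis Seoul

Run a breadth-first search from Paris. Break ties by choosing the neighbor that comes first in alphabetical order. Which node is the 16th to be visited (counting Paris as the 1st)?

Delhi

Visit Paris; enqueue Bogota, Dakar, Hanoi, Kigali, Minsk, Oslo, Riga, Sofia → queue [Bogota, Dakar, Hanoi, Kigali, Minsk, Oslo, Riga, Sofia]
Visit Bogota; enqueue Lagos, Manila, Seoul → queue [Dakar, Hanoi, Kigali, Minsk, Oslo, Riga, Sofia, Lagos, Manila, Seoul]
Visit Dakar; enqueue Kyoto, Vilnius → queue [Hanoi, Kigali, Minsk, Oslo, Riga, Sofia, Lagos, Manila, Seoul, Kyoto, Vilnius]
Visit Hanoi; enqueue Dubai → queue [Kigali, Minsk, Oslo, Riga, Sofia, Lagos, Manila, Seoul, Kyoto, Vilnius, Dubai]
Visit Kigali; enqueue Delhi, Tunis → queue [Minsk, Oslo, Riga, Sofia, Lagos, Manila, Seoul, Kyoto, Vilnius, Dubai, Delhi, Tunis]
Visit Minsk → queue [Oslo, Riga, Sofia, Lagos, Manila, Seoul, Kyoto, Vilnius, Dubai, Delhi, Tunis]
Visit Oslo; enqueue Lima → queue [Riga, Sofia, Lagos, Manila, Seoul, Kyoto, Vilnius, Dubai, Delhi, Tunis, Lima]
Visit Riga → queue [Sofia, Lagos, Manila, Seoul, Kyoto, Vilnius, Dubai, Delhi, Tunis, Lima]
Visit Sofia → queue [Lagos, Manila, Seoul, Kyoto, Vilnius, Dubai, Delhi, Tunis, Lima]
Visit Lagos → queue [Manila, Seoul, Kyoto, Vilnius, Dubai, Delhi, Tunis, Lima]
Visit Manila → queue [Seoul, Kyoto, Vilnius, Dubai, Delhi, Tunis, Lima]
Visit Seoul → queue [Kyoto, Vilnius, Dubai, Delhi, Tunis, Lima]
Visit Kyoto → queue [Vilnius, Dubai, Delhi, Tunis, Lima]
Visit Vilnius → queue [Dubai, Delhi, Tunis, Lima]
Visit Dubai → queue [Delhi, Tunis, Lima]
Visit Delhi → queue [Tunis, Lima]
Visit Tunis → queue [Lima]
Visit Lima → queue []

Visit order: Paris, Bogota, Dakar, Hanoi, Kigali, Minsk, Oslo, Riga, Sofia, Lagos, Manila, Seoul, Kyoto, Vilnius, Dubai, Delhi, Tunis, Lima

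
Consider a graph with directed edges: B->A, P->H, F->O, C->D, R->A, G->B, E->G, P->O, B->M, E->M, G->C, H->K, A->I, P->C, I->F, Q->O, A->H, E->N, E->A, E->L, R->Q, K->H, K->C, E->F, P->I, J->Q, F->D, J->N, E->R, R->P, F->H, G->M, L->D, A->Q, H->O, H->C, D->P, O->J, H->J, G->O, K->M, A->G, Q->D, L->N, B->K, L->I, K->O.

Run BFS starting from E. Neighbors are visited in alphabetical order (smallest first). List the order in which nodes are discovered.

E, A, F, G, L, M, N, R, H, I, Q, D, O, B, C, P, J, K

Visit E; enqueue A, F, G, L, M, N, R → queue [A, F, G, L, M, N, R]
Visit A; enqueue H, I, Q → queue [F, G, L, M, N, R, H, I, Q]
Visit F; enqueue D, O → queue [G, L, M, N, R, H, I, Q, D, O]
Visit G; enqueue B, C → queue [L, M, N, R, H, I, Q, D, O, B, C]
Visit L → queue [M, N, R, H, I, Q, D, O, B, C]
Visit M → queue [N, R, H, I, Q, D, O, B, C]
Visit N → queue [R, H, I, Q, D, O, B, C]
Visit R; enqueue P → queue [H, I, Q, D, O, B, C, P]
Visit H; enqueue J, K → queue [I, Q, D, O, B, C, P, J, K]
Visit I → queue [Q, D, O, B, C, P, J, K]
Visit Q → queue [D, O, B, C, P, J, K]
Visit D → queue [O, B, C, P, J, K]
Visit O → queue [B, C, P, J, K]
Visit B → queue [C, P, J, K]
Visit C → queue [P, J, K]
Visit P → queue [J, K]
Visit J → queue [K]
Visit K → queue []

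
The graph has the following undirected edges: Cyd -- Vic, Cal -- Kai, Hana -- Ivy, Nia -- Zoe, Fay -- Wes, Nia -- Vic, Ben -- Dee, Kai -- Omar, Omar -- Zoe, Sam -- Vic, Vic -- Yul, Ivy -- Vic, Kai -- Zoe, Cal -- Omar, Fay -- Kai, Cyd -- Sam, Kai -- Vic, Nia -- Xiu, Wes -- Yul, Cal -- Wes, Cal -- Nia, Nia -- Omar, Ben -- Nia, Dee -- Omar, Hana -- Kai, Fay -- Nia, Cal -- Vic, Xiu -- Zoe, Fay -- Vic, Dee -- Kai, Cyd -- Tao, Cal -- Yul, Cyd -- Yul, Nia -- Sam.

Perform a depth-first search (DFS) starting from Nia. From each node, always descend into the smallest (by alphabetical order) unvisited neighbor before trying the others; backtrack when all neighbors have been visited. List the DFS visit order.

Nia → Ben → Dee → Kai → Cal → Omar → Zoe → Xiu → Vic → Cyd → Sam → Tao → Yul → Wes → Fay → Ivy → Hana

Visit Nia
Nia → Ben
Ben → Dee
Dee → Kai
Kai → Cal
Cal → Omar
Omar → Zoe
Zoe → Xiu
Cal → Vic
Vic → Cyd
Cyd → Sam
Cyd → Tao
Cyd → Yul
Yul → Wes
Wes → Fay
Vic → Ivy
Ivy → Hana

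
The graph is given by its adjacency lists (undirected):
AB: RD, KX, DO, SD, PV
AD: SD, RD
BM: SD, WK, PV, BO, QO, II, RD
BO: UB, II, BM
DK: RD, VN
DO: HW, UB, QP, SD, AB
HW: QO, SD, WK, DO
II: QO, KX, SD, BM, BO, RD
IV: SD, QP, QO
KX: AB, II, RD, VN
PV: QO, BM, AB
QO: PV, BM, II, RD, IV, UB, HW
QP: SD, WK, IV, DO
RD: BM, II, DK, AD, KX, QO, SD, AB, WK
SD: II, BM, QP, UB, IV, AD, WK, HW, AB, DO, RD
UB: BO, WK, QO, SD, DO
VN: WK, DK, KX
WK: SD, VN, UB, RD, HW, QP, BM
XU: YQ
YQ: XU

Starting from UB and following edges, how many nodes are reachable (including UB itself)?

18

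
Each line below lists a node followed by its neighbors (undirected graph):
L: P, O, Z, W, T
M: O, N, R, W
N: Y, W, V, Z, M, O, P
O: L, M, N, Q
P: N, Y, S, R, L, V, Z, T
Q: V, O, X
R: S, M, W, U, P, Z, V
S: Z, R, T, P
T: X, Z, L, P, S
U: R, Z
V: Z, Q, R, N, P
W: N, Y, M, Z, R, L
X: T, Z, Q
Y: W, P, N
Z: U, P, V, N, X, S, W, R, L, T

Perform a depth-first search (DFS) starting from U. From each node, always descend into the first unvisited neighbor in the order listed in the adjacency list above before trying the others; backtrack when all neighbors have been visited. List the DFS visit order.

Visit U
U → R
R → S
S → Z
Z → P
P → N
N → Y
Y → W
W → M
M → O
O → L
L → T
T → X
X → Q
Q → V

U R S Z P N Y W M O L T X Q V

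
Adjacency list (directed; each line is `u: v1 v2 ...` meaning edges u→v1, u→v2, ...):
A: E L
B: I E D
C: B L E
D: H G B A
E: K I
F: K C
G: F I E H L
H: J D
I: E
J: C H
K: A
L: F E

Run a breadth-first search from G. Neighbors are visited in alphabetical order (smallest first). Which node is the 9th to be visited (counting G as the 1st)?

D

Visit G; enqueue E, F, H, I, L → queue [E, F, H, I, L]
Visit E; enqueue K → queue [F, H, I, L, K]
Visit F; enqueue C → queue [H, I, L, K, C]
Visit H; enqueue D, J → queue [I, L, K, C, D, J]
Visit I → queue [L, K, C, D, J]
Visit L → queue [K, C, D, J]
Visit K; enqueue A → queue [C, D, J, A]
Visit C; enqueue B → queue [D, J, A, B]
Visit D → queue [J, A, B]
Visit J → queue [A, B]
Visit A → queue [B]
Visit B → queue []

Visit order: G, E, F, H, I, L, K, C, D, J, A, B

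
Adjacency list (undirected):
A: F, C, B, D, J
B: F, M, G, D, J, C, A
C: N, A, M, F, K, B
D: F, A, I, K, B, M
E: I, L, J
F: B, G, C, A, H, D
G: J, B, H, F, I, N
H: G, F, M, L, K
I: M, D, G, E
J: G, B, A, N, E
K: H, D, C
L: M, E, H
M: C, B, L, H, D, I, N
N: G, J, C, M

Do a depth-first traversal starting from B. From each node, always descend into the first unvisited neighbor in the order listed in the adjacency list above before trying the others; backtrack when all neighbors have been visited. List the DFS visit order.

Visit B
B → F
F → G
G → J
J → A
A → C
C → N
N → M
M → L
L → E
E → I
I → D
D → K
K → H

B F G J A C N M L E I D K H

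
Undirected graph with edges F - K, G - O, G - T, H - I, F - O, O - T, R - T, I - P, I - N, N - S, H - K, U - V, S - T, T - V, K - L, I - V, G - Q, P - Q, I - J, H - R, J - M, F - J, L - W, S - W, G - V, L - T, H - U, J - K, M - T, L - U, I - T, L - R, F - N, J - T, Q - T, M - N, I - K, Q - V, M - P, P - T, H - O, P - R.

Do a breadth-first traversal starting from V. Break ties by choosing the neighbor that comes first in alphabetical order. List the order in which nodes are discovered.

Visit V; enqueue G, I, Q, T, U → queue [G, I, Q, T, U]
Visit G; enqueue O → queue [I, Q, T, U, O]
Visit I; enqueue H, J, K, N, P → queue [Q, T, U, O, H, J, K, N, P]
Visit Q → queue [T, U, O, H, J, K, N, P]
Visit T; enqueue L, M, R, S → queue [U, O, H, J, K, N, P, L, M, R, S]
Visit U → queue [O, H, J, K, N, P, L, M, R, S]
Visit O; enqueue F → queue [H, J, K, N, P, L, M, R, S, F]
Visit H → queue [J, K, N, P, L, M, R, S, F]
Visit J → queue [K, N, P, L, M, R, S, F]
Visit K → queue [N, P, L, M, R, S, F]
Visit N → queue [P, L, M, R, S, F]
Visit P → queue [L, M, R, S, F]
Visit L; enqueue W → queue [M, R, S, F, W]
Visit M → queue [R, S, F, W]
Visit R → queue [S, F, W]
Visit S → queue [F, W]
Visit F → queue [W]
Visit W → queue []

V → G → I → Q → T → U → O → H → J → K → N → P → L → M → R → S → F → W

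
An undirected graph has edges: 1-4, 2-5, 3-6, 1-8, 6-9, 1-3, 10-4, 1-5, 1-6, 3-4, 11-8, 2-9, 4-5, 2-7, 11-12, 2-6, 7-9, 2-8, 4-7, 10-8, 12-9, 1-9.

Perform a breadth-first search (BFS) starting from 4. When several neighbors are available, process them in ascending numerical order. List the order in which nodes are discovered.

Visit 4; enqueue 1, 3, 5, 7, 10 → queue [1, 3, 5, 7, 10]
Visit 1; enqueue 6, 8, 9 → queue [3, 5, 7, 10, 6, 8, 9]
Visit 3 → queue [5, 7, 10, 6, 8, 9]
Visit 5; enqueue 2 → queue [7, 10, 6, 8, 9, 2]
Visit 7 → queue [10, 6, 8, 9, 2]
Visit 10 → queue [6, 8, 9, 2]
Visit 6 → queue [8, 9, 2]
Visit 8; enqueue 11 → queue [9, 2, 11]
Visit 9; enqueue 12 → queue [2, 11, 12]
Visit 2 → queue [11, 12]
Visit 11 → queue [12]
Visit 12 → queue []

4, 1, 3, 5, 7, 10, 6, 8, 9, 2, 11, 12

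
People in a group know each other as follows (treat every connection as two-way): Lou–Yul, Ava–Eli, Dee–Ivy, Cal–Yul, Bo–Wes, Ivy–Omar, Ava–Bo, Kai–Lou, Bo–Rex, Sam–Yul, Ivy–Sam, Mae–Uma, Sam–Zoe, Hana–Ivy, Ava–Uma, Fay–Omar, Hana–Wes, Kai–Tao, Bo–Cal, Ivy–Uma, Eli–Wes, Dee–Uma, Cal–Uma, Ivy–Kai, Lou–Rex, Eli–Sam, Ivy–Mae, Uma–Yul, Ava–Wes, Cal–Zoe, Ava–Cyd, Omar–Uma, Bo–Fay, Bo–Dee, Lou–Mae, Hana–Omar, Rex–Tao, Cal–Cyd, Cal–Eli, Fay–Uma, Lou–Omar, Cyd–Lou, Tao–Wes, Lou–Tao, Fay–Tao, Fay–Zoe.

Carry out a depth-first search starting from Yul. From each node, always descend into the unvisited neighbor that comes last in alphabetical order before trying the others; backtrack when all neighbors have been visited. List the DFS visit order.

Visit Yul
Yul → Uma
Uma → Omar
Omar → Lou
Lou → Tao
Tao → Wes
Wes → Hana
Hana → Ivy
Ivy → Sam
Sam → Zoe
Zoe → Fay
Fay → Bo
Bo → Rex
Bo → Dee
Bo → Cal
Cal → Eli
Eli → Ava
Ava → Cyd
Ivy → Mae
Ivy → Kai

Yul -> Uma -> Omar -> Lou -> Tao -> Wes -> Hana -> Ivy -> Sam -> Zoe -> Fay -> Bo -> Rex -> Dee -> Cal -> Eli -> Ava -> Cyd -> Mae -> Kai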